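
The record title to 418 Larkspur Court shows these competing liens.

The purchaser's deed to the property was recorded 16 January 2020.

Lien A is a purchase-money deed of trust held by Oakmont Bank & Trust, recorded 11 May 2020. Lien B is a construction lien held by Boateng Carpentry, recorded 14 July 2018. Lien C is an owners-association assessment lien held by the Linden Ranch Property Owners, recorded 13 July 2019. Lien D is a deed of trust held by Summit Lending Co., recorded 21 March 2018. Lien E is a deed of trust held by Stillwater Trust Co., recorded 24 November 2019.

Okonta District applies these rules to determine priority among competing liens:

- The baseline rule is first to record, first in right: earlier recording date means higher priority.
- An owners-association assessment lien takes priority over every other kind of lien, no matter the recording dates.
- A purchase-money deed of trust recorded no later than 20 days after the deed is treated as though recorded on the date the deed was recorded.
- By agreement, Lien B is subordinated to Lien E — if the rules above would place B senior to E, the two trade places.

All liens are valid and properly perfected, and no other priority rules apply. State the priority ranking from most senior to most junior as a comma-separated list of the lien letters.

C, D, E, B, A

Effective dates: A missed the 20-day window (116 days after the deed), so its recording date stands.
As an owners-association assessment lien, C is senior to every other lien.
Ordering the rest by effective date: D (21 March 2018), B (14 July 2018), E (24 November 2019), A (11 May 2020).
B is senior to E before the subordination, so the two trade places.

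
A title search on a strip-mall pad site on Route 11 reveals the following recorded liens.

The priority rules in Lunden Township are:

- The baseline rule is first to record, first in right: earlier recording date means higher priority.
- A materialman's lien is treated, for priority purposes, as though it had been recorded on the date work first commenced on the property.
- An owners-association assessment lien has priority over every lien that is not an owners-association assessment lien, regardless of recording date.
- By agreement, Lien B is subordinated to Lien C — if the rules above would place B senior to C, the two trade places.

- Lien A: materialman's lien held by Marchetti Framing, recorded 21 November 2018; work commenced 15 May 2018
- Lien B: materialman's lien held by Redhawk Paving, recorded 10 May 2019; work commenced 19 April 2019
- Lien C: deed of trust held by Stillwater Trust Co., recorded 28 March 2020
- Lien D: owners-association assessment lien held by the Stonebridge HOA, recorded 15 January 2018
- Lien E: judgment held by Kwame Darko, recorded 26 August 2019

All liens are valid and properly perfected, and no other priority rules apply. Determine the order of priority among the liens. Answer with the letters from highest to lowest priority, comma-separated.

Adjusting effective dates: A is treated as recorded 15 May 2018, the work-commencement date; B's effective date is 19 April 2019, when work began.
As an owners-association assessment lien, D is senior to every other lien.
Among the remaining liens, by effective date: A (15 May 2018), B (19 April 2019), E (26 August 2019), C (28 March 2020).
B would otherwise be senior to C, so under the subordination agreement B and C exchange positions.

D, A, C, E, B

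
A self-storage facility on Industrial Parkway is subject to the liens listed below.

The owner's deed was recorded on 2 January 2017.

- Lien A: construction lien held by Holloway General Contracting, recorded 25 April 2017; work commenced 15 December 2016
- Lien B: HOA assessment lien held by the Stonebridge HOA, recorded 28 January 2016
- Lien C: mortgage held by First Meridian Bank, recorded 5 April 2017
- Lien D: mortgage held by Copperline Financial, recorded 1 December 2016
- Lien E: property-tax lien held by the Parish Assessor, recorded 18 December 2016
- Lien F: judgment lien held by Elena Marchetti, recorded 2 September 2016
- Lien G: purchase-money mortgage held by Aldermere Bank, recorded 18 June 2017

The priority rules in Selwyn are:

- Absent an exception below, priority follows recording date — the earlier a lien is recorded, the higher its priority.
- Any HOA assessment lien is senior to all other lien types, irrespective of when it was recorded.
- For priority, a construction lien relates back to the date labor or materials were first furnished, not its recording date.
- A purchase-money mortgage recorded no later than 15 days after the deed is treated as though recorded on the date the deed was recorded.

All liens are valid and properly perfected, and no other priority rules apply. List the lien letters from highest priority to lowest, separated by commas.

B, F, D, A, E, C, G

Adjusting effective dates: A's effective date is 15 December 2016, when work began; G was recorded 167 days after the deed — beyond 15 days — so no relation-back applies.
B, as an HOA assessment lien, has superpriority and ranks first.
Among the remaining liens, by effective date: F (2 September 2016), D (1 December 2016), A (15 December 2016), E (18 December 2016), C (5 April 2017), G (18 June 2017).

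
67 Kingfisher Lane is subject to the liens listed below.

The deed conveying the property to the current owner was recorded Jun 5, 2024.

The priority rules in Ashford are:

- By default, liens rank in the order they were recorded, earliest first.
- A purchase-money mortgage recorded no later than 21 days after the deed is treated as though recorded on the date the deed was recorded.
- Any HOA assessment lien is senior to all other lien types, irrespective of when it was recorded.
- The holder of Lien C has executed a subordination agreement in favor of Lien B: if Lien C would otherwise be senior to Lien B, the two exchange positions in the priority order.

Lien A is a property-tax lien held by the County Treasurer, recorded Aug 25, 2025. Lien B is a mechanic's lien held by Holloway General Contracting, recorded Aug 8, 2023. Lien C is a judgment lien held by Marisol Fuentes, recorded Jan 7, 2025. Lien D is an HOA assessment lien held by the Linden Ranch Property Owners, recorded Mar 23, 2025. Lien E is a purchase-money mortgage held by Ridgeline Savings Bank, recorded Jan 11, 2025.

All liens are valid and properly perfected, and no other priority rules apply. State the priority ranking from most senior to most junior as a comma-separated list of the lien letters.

First, effective dates: E missed the 21-day window (220 days after the deed), so its recording date stands.
As an HOA assessment lien, D is senior to every other lien.
Remaining liens by effective date: B (Aug 8, 2023), C (Jan 7, 2025), E (Jan 11, 2025), A (Aug 25, 2025).
Since C is not senior to B, the subordination leaves the order unchanged.

D, B, C, E, A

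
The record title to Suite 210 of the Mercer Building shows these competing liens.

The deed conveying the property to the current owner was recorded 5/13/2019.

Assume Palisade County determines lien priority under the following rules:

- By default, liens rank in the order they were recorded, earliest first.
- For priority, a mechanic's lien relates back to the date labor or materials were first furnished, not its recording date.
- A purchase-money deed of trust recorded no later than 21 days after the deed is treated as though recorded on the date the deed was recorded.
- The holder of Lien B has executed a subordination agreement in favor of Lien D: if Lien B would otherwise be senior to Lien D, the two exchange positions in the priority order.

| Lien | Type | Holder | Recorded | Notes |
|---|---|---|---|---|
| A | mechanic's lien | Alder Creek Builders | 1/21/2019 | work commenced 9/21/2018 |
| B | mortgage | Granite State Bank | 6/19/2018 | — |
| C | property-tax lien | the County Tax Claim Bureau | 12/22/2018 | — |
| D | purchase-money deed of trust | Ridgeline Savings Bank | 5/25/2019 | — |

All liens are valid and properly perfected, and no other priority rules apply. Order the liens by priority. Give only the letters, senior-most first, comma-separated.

D, A, C, B

Effective dates: A's effective date is 9/21/2018, when work began; D relates back to the deed date 5/13/2019.
By effective date, earliest first: B (6/19/2018), A (9/21/2018), C (12/22/2018), D (5/13/2019).
B is senior to D before the subordination, so the two trade places.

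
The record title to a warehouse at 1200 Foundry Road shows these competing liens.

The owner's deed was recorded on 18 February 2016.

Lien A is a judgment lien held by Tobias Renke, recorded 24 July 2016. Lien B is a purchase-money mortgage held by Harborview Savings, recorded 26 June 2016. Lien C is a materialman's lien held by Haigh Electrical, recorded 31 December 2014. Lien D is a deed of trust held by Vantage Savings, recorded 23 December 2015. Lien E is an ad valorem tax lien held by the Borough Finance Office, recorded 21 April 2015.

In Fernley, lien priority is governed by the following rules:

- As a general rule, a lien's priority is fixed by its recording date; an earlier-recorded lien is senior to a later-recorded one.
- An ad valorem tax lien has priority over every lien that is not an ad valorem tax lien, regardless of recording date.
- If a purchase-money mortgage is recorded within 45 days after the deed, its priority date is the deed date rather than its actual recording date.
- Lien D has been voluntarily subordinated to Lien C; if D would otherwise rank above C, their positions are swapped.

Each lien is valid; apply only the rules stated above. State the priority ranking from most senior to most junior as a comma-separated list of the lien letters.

Effective dates after the stated exceptions: B was recorded 129 days after the deed — beyond 45 days — so no relation-back applies.
E is an ad valorem tax lien, so it outranks all other liens regardless of date.
Among the remaining liens, by effective date: C (31 December 2014), D (23 December 2015), B (26 June 2016), A (24 July 2016).
D already ranks below C; the subordination has no effect.

E, C, D, B, A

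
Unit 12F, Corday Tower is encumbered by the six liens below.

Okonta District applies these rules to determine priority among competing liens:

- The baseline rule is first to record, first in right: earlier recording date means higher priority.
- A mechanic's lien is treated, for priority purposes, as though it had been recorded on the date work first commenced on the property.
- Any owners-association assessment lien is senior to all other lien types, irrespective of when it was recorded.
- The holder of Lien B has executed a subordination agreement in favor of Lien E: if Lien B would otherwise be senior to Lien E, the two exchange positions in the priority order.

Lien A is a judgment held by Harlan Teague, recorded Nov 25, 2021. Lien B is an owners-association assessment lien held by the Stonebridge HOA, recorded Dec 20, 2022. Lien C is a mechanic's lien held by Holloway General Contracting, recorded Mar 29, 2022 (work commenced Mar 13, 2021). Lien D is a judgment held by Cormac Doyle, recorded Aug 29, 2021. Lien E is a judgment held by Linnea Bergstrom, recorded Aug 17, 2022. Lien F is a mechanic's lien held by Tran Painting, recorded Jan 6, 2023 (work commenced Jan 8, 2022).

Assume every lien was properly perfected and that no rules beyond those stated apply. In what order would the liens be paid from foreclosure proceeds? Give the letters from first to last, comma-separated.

First, effective dates: C relates back to Mar 13, 2021 (work commenced); F's effective date is Jan 8, 2022, when work began.
As an owners-association assessment lien, B is senior to every other lien.
Remaining liens by effective date: C (Mar 13, 2021), D (Aug 29, 2021), A (Nov 25, 2021), F (Jan 8, 2022), E (Aug 17, 2022).
Because B would otherwise rank above E, the subordination swaps them.

E, C, D, A, F, B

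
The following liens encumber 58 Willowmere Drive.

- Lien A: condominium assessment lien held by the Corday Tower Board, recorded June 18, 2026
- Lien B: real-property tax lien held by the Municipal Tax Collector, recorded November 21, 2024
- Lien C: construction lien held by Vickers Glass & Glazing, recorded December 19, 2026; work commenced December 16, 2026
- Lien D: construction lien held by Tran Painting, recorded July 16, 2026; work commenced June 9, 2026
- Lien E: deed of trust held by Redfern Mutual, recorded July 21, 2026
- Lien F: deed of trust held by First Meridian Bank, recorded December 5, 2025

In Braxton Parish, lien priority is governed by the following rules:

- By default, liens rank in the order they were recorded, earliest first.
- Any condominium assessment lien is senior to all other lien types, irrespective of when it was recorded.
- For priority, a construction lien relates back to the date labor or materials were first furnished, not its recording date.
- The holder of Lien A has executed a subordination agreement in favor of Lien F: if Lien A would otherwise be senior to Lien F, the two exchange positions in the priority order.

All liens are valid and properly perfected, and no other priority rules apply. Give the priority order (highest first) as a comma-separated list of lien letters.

F, B, A, D, E, C

Effective dates: C relates back to December 16, 2026 (work commenced); D's effective date is June 9, 2026, when work began.
As a condominium assessment lien, A is senior to every other lien.
Ordering the rest by effective date: B (November 21, 2024), F (December 5, 2025), D (June 9, 2026), E (July 21, 2026), C (December 16, 2026).
The subordination applies — A was senior to F — so A and F swap.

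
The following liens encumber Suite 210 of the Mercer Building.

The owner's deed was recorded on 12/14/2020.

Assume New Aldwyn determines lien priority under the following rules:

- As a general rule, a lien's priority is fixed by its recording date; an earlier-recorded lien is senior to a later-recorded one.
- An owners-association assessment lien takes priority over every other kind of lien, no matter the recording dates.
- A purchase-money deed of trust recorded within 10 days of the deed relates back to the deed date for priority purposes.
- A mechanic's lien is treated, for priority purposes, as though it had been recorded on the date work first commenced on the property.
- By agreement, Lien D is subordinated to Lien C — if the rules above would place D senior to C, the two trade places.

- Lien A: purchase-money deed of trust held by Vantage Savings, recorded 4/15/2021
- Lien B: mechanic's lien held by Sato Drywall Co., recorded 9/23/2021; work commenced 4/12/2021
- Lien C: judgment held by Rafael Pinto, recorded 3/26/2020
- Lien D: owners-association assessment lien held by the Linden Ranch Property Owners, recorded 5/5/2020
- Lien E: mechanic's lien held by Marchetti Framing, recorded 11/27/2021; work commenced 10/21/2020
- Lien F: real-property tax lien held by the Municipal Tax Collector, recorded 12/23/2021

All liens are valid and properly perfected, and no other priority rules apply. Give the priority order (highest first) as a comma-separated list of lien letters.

C, D, E, B, A, F

First, effective dates: A missed the 10-day window (122 days after the deed), so its recording date stands; B's effective date is 4/12/2021, when work began; E's effective date is 10/21/2020, when work began.
D is an owners-association assessment lien, so it outranks all other liens regardless of date.
The other liens, earliest effective date first: C (3/26/2020), E (10/21/2020), B (4/12/2021), A (4/15/2021), F (12/23/2021).
D would otherwise be senior to C, so under the subordination agreement D and C exchange positions.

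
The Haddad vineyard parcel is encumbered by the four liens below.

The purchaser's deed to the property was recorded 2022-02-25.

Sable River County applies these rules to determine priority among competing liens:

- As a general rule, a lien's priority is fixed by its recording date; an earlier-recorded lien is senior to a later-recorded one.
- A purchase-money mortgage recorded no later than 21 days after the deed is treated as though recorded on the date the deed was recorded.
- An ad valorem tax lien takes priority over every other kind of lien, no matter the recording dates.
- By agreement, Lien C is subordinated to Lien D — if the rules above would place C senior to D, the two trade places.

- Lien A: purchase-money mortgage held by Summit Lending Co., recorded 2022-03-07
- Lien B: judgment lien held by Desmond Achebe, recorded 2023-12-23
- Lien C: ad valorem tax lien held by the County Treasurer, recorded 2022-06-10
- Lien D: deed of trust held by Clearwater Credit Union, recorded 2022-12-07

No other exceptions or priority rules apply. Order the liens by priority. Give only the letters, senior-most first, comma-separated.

D, A, C, B

First, effective dates: A relates back to the deed date 2022-02-25.
C is an ad valorem tax lien and takes priority over every other lien.
Remaining liens by effective date: A (2022-02-25), D (2022-12-07), B (2023-12-23).
C is senior to D before the subordination, so the two trade places.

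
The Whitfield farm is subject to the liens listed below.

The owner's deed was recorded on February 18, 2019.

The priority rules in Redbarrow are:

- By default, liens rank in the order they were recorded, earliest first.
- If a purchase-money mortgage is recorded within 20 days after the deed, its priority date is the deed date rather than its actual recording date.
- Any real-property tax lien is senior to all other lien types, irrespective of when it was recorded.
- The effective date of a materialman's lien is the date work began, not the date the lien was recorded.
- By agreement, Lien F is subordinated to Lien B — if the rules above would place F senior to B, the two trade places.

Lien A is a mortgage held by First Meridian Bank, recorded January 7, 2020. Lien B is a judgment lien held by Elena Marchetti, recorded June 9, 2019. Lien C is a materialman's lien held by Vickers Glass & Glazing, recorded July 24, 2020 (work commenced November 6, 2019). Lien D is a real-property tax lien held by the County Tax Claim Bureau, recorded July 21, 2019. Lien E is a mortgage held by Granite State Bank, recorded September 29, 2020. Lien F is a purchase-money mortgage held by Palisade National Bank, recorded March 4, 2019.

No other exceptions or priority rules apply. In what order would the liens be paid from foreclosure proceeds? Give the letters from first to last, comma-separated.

D, B, F, C, A, E

Effective dates after the stated exceptions: C relates back to November 6, 2019 (work commenced); F's effective date is the deed date, February 18, 2019.
As a real-property tax lien, D is senior to every other lien.
Ordering the rest by effective date: F (February 18, 2019), B (June 9, 2019), C (November 6, 2019), A (January 7, 2020), E (September 29, 2020).
The subordination applies — F was senior to B — so F and B swap.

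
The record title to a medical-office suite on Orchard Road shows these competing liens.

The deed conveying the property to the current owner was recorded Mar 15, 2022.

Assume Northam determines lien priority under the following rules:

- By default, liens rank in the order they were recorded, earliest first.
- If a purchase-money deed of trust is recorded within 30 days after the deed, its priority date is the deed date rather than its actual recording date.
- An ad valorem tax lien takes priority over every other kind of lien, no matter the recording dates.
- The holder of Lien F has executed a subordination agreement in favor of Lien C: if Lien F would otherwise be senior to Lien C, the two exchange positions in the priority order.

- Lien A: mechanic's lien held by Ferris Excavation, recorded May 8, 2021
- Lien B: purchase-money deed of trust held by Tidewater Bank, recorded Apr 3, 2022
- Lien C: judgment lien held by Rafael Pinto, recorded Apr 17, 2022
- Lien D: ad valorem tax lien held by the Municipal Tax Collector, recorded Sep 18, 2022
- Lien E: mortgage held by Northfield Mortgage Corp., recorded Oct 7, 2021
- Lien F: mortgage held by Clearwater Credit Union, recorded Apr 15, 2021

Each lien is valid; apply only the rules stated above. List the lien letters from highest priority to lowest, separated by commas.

Effective dates: B was recorded within the 30-day window, so its effective date is the deed date Mar 15, 2022.
As an ad valorem tax lien, D is senior to every other lien.
The other liens, earliest effective date first: F (Apr 15, 2021), A (May 8, 2021), E (Oct 7, 2021), B (Mar 15, 2022), C (Apr 17, 2022).
F is senior to C before the subordination, so the two trade places.

D, C, A, E, B, F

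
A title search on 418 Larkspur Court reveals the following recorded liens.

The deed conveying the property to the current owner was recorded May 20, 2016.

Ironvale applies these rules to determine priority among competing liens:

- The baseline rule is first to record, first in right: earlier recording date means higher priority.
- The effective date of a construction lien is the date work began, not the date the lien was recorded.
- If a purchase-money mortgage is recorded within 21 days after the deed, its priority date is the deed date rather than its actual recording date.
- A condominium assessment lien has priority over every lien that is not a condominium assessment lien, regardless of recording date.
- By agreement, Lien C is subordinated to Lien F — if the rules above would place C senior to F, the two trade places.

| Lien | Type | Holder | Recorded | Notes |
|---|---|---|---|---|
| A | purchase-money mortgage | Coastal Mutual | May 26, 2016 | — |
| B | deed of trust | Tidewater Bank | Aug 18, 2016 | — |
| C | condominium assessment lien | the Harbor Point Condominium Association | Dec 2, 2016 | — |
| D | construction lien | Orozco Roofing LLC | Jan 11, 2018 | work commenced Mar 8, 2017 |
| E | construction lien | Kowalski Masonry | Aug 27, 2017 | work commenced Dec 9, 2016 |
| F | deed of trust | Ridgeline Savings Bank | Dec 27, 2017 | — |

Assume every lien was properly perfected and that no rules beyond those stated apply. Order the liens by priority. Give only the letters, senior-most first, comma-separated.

F, A, B, E, D, C

Effective dates after the stated exceptions: A's effective date is the deed date, May 20, 2016; D relates back to Mar 8, 2017 (work commenced); E relates back to Dec 9, 2016 (work commenced).
C, as a condominium assessment lien, has superpriority and ranks first.
The other liens, earliest effective date first: A (May 20, 2016), B (Aug 18, 2016), E (Dec 9, 2016), D (Mar 8, 2017), F (Dec 27, 2017).
C is senior to F before the subordination, so the two trade places.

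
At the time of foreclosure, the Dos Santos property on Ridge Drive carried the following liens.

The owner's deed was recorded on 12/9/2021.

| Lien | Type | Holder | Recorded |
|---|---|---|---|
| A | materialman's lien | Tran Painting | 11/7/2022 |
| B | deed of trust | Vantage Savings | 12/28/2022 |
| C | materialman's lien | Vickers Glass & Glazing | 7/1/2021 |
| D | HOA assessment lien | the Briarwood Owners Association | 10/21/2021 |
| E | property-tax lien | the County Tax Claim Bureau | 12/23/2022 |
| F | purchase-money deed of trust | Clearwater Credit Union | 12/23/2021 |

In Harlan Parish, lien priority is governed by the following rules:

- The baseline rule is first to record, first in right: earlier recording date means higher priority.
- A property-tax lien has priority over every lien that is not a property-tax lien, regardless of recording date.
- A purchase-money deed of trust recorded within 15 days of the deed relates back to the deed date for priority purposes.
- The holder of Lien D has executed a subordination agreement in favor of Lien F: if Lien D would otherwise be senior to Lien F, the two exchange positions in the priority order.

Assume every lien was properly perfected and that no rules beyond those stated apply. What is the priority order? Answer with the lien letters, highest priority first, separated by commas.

E, C, F, D, A, B

Effective dates: F's effective date is the deed date, 12/9/2021.
As a property-tax lien, E is senior to every other lien.
The other liens, earliest effective date first: C (7/1/2021), D (10/21/2021), F (12/9/2021), A (11/7/2022), B (12/28/2022).
D is senior to F before the subordination, so the two trade places.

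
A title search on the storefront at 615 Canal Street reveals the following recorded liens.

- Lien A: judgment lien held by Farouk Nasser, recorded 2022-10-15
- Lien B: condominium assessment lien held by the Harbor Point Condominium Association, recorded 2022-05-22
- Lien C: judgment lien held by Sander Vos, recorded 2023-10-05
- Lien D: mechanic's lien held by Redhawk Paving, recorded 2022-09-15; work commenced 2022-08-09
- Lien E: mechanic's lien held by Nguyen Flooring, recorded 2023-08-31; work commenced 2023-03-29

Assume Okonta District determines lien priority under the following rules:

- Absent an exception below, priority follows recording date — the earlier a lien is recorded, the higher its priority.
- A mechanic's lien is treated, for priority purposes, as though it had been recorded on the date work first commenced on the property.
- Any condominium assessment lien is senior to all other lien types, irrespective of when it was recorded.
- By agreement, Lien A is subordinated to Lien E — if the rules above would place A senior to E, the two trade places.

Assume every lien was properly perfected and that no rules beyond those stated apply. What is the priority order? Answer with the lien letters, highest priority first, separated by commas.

Effective dates: D's effective date is 2022-08-09, when work began; E is treated as recorded 2023-03-29, the work-commencement date.
B, as a condominium assessment lien, has superpriority and ranks first.
Among the remaining liens, by effective date: D (2022-08-09), A (2022-10-15), E (2023-03-29), C (2023-10-05).
A would otherwise be senior to E, so under the subordination agreement A and E exchange positions.

B, D, E, A, C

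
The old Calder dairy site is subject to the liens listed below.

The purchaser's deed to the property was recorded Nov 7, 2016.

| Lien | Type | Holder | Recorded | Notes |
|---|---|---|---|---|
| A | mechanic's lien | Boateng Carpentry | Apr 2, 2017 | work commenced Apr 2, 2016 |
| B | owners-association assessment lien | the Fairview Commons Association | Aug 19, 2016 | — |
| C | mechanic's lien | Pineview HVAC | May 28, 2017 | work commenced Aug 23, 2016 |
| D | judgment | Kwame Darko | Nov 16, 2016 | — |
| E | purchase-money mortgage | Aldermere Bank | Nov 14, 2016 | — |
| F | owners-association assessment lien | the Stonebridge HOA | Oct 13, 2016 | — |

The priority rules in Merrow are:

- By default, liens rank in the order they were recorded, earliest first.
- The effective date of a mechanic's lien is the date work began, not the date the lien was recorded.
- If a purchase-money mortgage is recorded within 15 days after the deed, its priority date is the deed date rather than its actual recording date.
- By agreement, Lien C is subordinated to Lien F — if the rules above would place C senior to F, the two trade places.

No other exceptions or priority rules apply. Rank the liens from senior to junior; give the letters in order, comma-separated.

Adjusting effective dates: A relates back to Apr 2, 2016 (work commenced); C's effective date is Aug 23, 2016, when work began; E was recorded within the 15-day window, so its effective date is the deed date Nov 7, 2016.
Sorted by effective date: A (Apr 2, 2016), B (Aug 19, 2016), C (Aug 23, 2016), F (Oct 13, 2016), E (Nov 7, 2016), D (Nov 16, 2016).
C is senior to F before the subordination, so the two trade places.

A, B, F, C, E, D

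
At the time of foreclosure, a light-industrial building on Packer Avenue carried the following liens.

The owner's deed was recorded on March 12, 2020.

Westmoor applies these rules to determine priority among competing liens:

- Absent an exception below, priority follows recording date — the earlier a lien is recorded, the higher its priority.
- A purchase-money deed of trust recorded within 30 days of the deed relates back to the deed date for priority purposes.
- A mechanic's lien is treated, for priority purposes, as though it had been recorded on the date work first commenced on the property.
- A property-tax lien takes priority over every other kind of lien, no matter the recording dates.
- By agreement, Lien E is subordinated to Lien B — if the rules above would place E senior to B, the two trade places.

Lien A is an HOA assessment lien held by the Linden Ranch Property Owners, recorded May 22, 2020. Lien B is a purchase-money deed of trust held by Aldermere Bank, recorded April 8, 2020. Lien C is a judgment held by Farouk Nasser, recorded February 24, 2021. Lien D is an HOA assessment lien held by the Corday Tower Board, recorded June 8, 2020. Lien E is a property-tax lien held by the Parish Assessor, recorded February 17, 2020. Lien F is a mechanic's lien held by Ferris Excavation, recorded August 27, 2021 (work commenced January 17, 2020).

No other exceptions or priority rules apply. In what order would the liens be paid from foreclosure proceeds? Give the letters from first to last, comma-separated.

Effective dates: B was recorded within the 30-day window, so its effective date is the deed date March 12, 2020; F is treated as recorded January 17, 2020, the work-commencement date.
E is a property-tax lien and takes priority over every other lien.
The other liens, earliest effective date first: F (January 17, 2020), B (March 12, 2020), A (May 22, 2020), D (June 8, 2020), C (February 24, 2021).
Because E would otherwise rank above B, the subordination swaps them.

B, F, E, A, D, C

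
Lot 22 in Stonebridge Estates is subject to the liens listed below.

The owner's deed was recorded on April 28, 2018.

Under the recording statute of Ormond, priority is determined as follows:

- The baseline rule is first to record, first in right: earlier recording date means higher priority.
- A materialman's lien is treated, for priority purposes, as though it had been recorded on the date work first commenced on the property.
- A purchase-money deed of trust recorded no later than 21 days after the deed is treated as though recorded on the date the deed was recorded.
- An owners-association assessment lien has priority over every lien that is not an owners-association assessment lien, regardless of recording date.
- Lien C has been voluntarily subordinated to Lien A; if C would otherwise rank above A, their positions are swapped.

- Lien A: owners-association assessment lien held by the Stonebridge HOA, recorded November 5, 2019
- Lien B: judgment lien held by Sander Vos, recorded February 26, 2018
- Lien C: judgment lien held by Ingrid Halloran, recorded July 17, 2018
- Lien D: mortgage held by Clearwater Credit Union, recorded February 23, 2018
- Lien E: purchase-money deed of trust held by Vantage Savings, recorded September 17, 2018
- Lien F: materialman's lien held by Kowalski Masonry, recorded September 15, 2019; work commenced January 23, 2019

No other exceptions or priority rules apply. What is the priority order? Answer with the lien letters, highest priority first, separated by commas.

A, D, B, C, E, F

Effective dates after the stated exceptions: E was recorded 142 days after the deed — beyond 21 days — so no relation-back applies; F relates back to January 23, 2019 (work commenced).
As an owners-association assessment lien, A is senior to every other lien.
Remaining liens by effective date: D (February 23, 2018), B (February 26, 2018), C (July 17, 2018), E (September 17, 2018), F (January 23, 2019).
C already ranks below A; the subordination has no effect.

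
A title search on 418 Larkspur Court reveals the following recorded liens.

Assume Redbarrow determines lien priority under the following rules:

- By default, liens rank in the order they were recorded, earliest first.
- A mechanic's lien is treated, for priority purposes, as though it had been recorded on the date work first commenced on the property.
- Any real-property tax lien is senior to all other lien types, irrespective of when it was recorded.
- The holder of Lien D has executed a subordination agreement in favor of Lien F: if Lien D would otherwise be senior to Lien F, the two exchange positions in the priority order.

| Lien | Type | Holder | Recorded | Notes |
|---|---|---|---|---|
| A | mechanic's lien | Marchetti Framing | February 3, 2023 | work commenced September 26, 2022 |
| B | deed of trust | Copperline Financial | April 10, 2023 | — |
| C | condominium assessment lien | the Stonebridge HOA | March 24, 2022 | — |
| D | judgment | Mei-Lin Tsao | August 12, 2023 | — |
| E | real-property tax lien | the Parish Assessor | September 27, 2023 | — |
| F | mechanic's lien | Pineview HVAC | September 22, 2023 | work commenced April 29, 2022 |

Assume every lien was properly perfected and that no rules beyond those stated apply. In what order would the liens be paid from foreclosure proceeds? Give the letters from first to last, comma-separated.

First, effective dates: A's effective date is September 26, 2022, when work began; F relates back to April 29, 2022 (work commenced).
E is a real-property tax lien and takes priority over every other lien.
Ordering the rest by effective date: C (March 24, 2022), F (April 29, 2022), A (September 26, 2022), B (April 10, 2023), D (August 12, 2023).
Since D is not senior to F, the subordination leaves the order unchanged.

E, C, F, A, B, D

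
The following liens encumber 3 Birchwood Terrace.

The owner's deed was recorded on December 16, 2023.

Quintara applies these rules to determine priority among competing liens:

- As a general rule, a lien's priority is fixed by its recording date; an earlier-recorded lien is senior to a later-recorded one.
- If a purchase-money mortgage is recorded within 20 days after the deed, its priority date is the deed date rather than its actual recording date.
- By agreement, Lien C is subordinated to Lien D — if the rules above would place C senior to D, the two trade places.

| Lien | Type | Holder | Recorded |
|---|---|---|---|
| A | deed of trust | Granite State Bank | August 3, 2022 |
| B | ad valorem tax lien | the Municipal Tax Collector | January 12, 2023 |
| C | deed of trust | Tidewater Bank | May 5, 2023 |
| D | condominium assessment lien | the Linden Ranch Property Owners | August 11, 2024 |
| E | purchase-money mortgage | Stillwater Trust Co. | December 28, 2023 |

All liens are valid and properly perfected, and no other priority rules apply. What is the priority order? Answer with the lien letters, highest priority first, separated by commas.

A, B, D, E, C

Effective dates: E was recorded within the 20-day window, so its effective date is the deed date December 16, 2023.
Ordering by effective date: A (August 3, 2022), B (January 12, 2023), C (May 5, 2023), E (December 16, 2023), D (August 11, 2024).
The subordination applies — C was senior to D — so C and D swap.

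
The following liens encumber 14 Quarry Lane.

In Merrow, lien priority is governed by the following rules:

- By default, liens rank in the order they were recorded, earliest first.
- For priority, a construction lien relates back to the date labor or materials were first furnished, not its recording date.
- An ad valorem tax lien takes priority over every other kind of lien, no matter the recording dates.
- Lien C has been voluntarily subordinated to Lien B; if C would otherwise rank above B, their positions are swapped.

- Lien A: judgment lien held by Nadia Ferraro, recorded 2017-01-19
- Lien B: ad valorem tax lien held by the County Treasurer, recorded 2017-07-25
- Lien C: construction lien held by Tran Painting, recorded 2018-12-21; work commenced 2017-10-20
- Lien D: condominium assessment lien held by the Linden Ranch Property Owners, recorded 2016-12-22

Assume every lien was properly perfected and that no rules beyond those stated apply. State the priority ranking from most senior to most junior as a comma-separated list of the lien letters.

B, D, A, C

Effective dates: C's effective date is 2017-10-20, when work began.
As an ad valorem tax lien, B is senior to every other lien.
Among the remaining liens, by effective date: D (2016-12-22), A (2017-01-19), C (2017-10-20).
Since C is not senior to B, the subordination leaves the order unchanged.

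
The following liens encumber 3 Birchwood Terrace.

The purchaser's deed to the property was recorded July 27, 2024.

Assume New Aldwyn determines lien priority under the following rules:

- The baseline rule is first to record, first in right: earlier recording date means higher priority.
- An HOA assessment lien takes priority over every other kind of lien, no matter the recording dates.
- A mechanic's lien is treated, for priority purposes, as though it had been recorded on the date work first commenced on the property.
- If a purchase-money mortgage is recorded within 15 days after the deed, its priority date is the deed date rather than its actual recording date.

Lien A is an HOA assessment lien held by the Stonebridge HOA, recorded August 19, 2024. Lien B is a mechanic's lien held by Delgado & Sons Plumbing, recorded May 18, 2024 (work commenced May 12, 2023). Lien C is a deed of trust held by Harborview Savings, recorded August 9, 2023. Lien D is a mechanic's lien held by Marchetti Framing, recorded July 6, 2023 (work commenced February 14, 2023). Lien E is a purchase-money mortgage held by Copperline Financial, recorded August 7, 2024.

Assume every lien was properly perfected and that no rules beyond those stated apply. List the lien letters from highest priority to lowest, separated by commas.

Effective dates: B's effective date is May 12, 2023, when work began; D is treated as recorded February 14, 2023, the work-commencement date; E's effective date is the deed date, July 27, 2024.
A, as an HOA assessment lien, has superpriority and ranks first.
Ordering the rest by effective date: D (February 14, 2023), B (May 12, 2023), C (August 9, 2023), E (July 27, 2024).

A, D, B, C, E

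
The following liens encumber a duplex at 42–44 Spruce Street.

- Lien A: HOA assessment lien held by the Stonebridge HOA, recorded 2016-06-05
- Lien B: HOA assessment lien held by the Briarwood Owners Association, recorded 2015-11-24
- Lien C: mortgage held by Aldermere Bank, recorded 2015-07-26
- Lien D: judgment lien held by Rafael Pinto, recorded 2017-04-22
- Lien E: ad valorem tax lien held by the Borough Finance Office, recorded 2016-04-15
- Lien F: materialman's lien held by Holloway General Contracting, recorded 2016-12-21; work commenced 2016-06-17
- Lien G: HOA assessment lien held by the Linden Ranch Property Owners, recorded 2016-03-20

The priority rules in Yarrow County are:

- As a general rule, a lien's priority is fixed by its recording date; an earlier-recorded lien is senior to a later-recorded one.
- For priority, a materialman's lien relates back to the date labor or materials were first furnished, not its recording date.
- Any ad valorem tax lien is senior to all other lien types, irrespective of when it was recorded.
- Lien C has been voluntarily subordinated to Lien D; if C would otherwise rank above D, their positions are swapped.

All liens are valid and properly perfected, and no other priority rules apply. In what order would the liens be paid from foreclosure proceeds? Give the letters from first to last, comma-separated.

Effective dates after the stated exceptions: F relates back to 2016-06-17 (work commenced).
As an ad valorem tax lien, E is senior to every other lien.
Among the remaining liens, by effective date: C (2015-07-26), B (2015-11-24), G (2016-03-20), A (2016-06-05), F (2016-06-17), D (2017-04-22).
Because C would otherwise rank above D, the subordination swaps them.

E, D, B, G, A, F, C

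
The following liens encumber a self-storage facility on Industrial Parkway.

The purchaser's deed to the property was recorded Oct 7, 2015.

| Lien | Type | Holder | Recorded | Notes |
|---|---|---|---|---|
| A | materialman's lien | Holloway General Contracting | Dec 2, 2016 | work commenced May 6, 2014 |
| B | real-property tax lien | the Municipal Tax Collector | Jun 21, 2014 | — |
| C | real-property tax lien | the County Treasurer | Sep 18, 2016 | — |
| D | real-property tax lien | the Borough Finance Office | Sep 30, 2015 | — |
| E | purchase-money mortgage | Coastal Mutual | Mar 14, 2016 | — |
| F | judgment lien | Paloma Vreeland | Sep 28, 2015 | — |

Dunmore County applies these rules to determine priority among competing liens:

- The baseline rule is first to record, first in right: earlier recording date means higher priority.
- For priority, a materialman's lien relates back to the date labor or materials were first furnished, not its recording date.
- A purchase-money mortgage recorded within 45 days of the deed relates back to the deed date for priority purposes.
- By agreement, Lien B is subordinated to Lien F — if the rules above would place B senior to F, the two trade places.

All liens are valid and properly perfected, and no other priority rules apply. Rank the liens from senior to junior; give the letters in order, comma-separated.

Adjusting effective dates: A's effective date is May 6, 2014, when work began; E was recorded 159 days after the deed, outside the 45-day window, so it keeps its recording date.
Sorted by effective date: A (May 6, 2014), B (Jun 21, 2014), F (Sep 28, 2015), D (Sep 30, 2015), E (Mar 14, 2016), C (Sep 18, 2016).
Because B would otherwise rank above F, the subordination swaps them.

A, F, B, D, E, C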